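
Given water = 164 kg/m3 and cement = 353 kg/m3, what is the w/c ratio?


w/c = water / cement
w/c = 164 / 353 = 0.465

0.465


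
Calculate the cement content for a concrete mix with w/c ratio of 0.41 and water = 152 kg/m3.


Cement = water / (w/c)
= 152 / 0.41
= 370.7 kg/m3

370.7


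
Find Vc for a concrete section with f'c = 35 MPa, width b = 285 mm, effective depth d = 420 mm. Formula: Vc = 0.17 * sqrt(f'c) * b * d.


Vc = 0.17 * sqrt(35) * 285 * 420 / 1000
= 120.39 kN

120.39


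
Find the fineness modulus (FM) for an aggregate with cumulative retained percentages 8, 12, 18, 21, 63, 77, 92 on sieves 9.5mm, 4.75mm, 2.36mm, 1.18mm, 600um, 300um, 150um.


FM = sum(cumulative % retained) / 100
= 291 / 100
= 2.91

2.91


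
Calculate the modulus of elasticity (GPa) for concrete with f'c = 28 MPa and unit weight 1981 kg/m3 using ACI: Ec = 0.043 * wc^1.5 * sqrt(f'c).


Ec = 0.043 * 1981^1.5 * sqrt(28) / 1000
= 20.06 GPa

20.06


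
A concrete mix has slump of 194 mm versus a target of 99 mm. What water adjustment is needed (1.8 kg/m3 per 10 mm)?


Difference = 99 - 194 = -95 mm
Water adjustment = -95 * 1.8 / 10 = -17.1 kg/m3

-17.1


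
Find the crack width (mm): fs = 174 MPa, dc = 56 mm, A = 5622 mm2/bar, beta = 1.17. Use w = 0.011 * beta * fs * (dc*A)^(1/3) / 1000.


w = 0.011 * beta * fs * (dc * A)^(1/3) / 1000
= 0.011 * 1.17 * 174 * (56 * 5622)^(1/3) / 1000
= 0.152 mm

0.152


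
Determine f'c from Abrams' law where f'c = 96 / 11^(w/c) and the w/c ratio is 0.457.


f'c = 96 / 11^0.457
= 96 / 2.992
= 32.09 MPa

32.09


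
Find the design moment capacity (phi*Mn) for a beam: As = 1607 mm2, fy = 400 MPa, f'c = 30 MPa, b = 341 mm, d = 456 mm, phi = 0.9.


a = As * fy / (0.85 * f'c * b)
= 1607 * 400 / (0.85 * 30 * 341)
= 73.9233 mm
Mn = As * fy * (d - a/2) / 10^6
= 269.3579 kN-m
phi*Mn = 0.9 * 269.3579 = 242.42 kN-m

242.42


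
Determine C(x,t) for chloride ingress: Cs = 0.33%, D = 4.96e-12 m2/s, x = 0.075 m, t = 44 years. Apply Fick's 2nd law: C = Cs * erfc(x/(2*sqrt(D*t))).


t_seconds = 44 * 365.25 * 24 * 3600 = 1388534400.0 s
arg = 0.075 / (2 * sqrt(4.96e-12 * 1388534400.0))
= 0.4519
erfc(0.4519) = 0.5228
C = 0.33 * 0.5228 = 0.1725%

0.1725


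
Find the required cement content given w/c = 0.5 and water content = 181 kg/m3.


Cement = water / (w/c)
= 181 / 0.5
= 362.0 kg/m3

362.0


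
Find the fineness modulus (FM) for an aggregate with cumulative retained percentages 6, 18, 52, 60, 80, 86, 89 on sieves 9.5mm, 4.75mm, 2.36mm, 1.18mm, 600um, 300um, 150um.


FM = sum(cumulative % retained) / 100
= 391 / 100
= 3.91

3.91


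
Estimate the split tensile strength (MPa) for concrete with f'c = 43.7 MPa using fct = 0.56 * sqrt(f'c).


fct = 0.56 * sqrt(43.7)
= 0.56 * 6.611
= 3.702 MPa

3.702


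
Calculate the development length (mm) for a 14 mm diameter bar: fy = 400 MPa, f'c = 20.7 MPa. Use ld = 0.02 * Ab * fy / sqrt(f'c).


Ab = pi * 14^2 / 4 = 153.938 mm2
ld = 0.02 * 153.938 * 400 / sqrt(20.7)
= 270.7 mm

270.7


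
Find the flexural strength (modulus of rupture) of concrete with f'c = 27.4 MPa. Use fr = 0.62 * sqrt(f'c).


fr = 0.62 * sqrt(27.4)
= 3.245 MPa

3.245


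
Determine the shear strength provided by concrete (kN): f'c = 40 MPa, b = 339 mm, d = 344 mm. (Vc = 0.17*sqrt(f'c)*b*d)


Vc = 0.17 * sqrt(40) * 339 * 344 / 1000
= 125.38 kN

125.38


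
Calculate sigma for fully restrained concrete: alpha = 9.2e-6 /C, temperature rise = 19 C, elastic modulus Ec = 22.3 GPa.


sigma = alpha * dT * Ec
= 9.2e-6 * 19 * 22.3 * 1000
= 3.898 MPa

3.898


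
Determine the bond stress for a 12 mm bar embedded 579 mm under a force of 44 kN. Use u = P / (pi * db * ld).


u = P / (pi * db * ld)
= 44 * 1000 / (pi * 12 * 579)
= 2.016 MPa

2.016


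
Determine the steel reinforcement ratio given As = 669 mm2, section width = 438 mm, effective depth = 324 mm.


rho = As / (b * d)
= 669 / (438 * 324)
= 0.0047

0.0047


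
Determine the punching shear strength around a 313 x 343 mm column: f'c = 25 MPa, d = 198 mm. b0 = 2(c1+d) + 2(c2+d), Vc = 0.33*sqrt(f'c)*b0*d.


b0 = 2*(313 + 198) + 2*(343 + 198) = 2104 mm
Vc = 0.33 * sqrt(25) * 2104 * 198 / 1000
= 687.38 kN

687.38


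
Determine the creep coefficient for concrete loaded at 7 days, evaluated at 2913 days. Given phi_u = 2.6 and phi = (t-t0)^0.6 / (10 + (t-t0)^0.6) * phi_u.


dt = 2913 - 7 = 2906
phi = 2906^0.6 / (10 + 2906^0.6) * 2.6
= 2.399

2.399


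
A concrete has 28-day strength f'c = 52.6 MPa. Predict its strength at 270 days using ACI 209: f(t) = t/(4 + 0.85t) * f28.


f(270) = 270 / (4 + 0.85 * 270) * 52.6
= 270 / 233.5 * 52.6
= 60.82 MPa

60.82


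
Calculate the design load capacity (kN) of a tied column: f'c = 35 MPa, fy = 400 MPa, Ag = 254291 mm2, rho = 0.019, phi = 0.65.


Ast = rho * Ag = 0.019 * 254291 = 4831.529 mm2
phi*Pn = 0.65 * 0.80 * (0.85 * 35 * (254291 - 4831.529) + 400 * 4831.529) / 1000
= 4864.1 kN

4864.1


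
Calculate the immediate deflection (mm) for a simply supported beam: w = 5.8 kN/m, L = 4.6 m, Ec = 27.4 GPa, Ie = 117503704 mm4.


Convert: L = 4.6 m = 4600 mm, Ec = 27.4 GPa = 27400 MPa
delta = 5 * 5.8 * 4600^4 / (384 * 27400 * 117503704)
= 10.5 mm

10.5


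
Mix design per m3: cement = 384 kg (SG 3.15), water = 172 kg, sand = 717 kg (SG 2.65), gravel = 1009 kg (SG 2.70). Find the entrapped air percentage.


Vol cement = 384 / (3.15 * 1000) = 0.121905 m3
Vol water = 172 / 1000 = 0.172 m3
Vol sand = 717 / (2.65 * 1000) = 0.270566 m3
Vol gravel = 1009 / (2.70 * 1000) = 0.373704 m3
Total solid + water volume = 0.938175 m3
Air = (1 - 0.938175) * 100 = 6.18%

6.18


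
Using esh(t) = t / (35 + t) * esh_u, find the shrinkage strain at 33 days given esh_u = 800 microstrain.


esh(33) = 33 / (35 + 33) * 800
= 33 / 68 * 800
= 388.2 microstrain

388.2


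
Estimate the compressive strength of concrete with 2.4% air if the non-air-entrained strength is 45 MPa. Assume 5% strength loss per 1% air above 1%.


Strength loss = (2.4 - 1) * 5 = 7.0%
f'c = 45 * (1 - 7.0/100)
= 41.85 MPa

41.85


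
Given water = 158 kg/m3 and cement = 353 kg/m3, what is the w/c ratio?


w/c = water / cement
w/c = 158 / 353 = 0.448

0.448


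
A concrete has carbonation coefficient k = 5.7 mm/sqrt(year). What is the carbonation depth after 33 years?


depth = k * sqrt(t)
= 5.7 * sqrt(33)
= 32.74 mm

32.74


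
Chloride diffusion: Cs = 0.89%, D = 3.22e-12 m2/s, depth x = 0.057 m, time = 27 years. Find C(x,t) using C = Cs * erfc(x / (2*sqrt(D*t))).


t_seconds = 27 * 365.25 * 24 * 3600 = 852055200.0 s
arg = 0.057 / (2 * sqrt(3.22e-12 * 852055200.0))
= 0.5441
erfc(0.5441) = 0.4416
C = 0.89 * 0.4416 = 0.393%

0.393


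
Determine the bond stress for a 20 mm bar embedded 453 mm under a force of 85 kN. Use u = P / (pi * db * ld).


u = P / (pi * db * ld)
= 85 * 1000 / (pi * 20 * 453)
= 2.986 MPa

2.986


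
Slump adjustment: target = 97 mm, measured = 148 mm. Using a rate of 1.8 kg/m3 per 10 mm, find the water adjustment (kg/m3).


Difference = 97 - 148 = -51 mm
Water adjustment = -51 * 1.8 / 10 = -9.2 kg/m3

-9.2


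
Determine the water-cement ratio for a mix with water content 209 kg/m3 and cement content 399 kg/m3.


w/c = water / cement
w/c = 209 / 399 = 0.524

0.524


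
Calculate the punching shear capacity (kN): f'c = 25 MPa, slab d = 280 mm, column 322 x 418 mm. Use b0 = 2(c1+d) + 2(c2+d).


b0 = 2*(322 + 280) + 2*(418 + 280) = 2600 mm
Vc = 0.33 * sqrt(25) * 2600 * 280 / 1000
= 1201.2 kN

1201.2


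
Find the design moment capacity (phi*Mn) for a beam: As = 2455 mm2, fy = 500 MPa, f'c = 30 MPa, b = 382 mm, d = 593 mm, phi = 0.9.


a = As * fy / (0.85 * f'c * b)
= 2455 * 500 / (0.85 * 30 * 382)
= 126.0138 mm
Mn = As * fy * (d - a/2) / 10^6
= 650.5666 kN-m
phi*Mn = 0.9 * 650.5666 = 585.51 kN-m

585.51


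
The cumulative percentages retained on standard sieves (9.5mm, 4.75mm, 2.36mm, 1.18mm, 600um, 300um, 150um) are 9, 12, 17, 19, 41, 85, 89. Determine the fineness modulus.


FM = sum(cumulative % retained) / 100
= 272 / 100
= 2.72

2.72


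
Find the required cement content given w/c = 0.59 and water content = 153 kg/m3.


Cement = water / (w/c)
= 153 / 0.59
= 259.3 kg/m3

259.3


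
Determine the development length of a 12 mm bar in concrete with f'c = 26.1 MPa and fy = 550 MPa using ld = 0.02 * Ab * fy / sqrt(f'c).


Ab = pi * 12^2 / 4 = 113.097 mm2
ld = 0.02 * 113.097 * 550 / sqrt(26.1)
= 243.5 mm

243.5


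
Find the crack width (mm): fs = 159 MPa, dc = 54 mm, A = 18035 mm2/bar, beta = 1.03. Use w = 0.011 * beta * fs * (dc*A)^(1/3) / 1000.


w = 0.011 * beta * fs * (dc * A)^(1/3) / 1000
= 0.011 * 1.03 * 159 * (54 * 18035)^(1/3) / 1000
= 0.179 mm

0.179


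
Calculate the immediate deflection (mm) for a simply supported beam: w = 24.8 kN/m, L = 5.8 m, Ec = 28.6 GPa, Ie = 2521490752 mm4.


Convert: L = 5.8 m = 5800 mm, Ec = 28.6 GPa = 28600 MPa
delta = 5 * 24.8 * 5800^4 / (384 * 28600 * 2521490752)
= 5.07 mm

5.07


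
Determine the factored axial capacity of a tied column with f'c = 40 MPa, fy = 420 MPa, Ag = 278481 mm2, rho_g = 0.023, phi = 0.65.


Ast = rho * Ag = 0.023 * 278481 = 6405.063 mm2
phi*Pn = 0.65 * 0.80 * (0.85 * 40 * (278481 - 6405.063) + 420 * 6405.063) / 1000
= 6209.17 kN

6209.17


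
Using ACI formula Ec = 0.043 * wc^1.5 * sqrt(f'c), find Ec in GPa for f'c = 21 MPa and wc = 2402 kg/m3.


Ec = 0.043 * 2402^1.5 * sqrt(21) / 1000
= 23.2 GPa

23.2


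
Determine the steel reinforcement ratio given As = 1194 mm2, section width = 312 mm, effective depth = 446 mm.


rho = As / (b * d)
= 1194 / (312 * 446)
= 0.0086

0.0086


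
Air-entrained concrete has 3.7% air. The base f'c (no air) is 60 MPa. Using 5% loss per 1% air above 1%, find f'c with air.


Strength loss = (3.7 - 1) * 5 = 13.5%
f'c = 60 * (1 - 13.5/100)
= 51.9 MPa

51.9


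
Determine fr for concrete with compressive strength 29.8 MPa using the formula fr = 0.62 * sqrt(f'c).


fr = 0.62 * sqrt(29.8)
= 3.385 MPa

3.385


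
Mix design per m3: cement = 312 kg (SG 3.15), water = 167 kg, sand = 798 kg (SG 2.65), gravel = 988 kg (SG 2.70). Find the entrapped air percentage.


Vol cement = 312 / (3.15 * 1000) = 0.099048 m3
Vol water = 167 / 1000 = 0.167 m3
Vol sand = 798 / (2.65 * 1000) = 0.301132 m3
Vol gravel = 988 / (2.70 * 1000) = 0.365926 m3
Total solid + water volume = 0.933106 m3
Air = (1 - 0.933106) * 100 = 6.69%

6.69


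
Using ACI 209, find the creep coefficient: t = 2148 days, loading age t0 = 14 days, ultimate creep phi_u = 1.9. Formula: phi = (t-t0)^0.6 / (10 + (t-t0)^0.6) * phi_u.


dt = 2148 - 14 = 2134
phi = 2134^0.6 / (10 + 2134^0.6) * 1.9
= 1.726

1.726


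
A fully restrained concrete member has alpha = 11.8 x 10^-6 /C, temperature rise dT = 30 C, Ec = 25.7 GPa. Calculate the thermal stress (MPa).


sigma = alpha * dT * Ec
= 11.8e-6 * 30 * 25.7 * 1000
= 9.098 MPa

9.098


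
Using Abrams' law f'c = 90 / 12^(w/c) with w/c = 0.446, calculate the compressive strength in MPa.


f'c = 90 / 12^0.446
= 90 / 3.029
= 29.71 MPa

29.71


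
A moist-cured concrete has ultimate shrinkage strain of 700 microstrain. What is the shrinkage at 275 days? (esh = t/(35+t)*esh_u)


esh(275) = 275 / (35 + 275) * 700
= 275 / 310 * 700
= 621.0 microstrain

621.0


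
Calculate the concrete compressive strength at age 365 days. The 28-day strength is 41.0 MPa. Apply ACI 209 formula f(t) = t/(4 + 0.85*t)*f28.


f(365) = 365 / (4 + 0.85 * 365) * 41.0
= 365 / 314.25 * 41.0
= 47.62 MPa

47.62


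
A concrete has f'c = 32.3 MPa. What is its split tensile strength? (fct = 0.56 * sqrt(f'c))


fct = 0.56 * sqrt(32.3)
= 0.56 * 5.683
= 3.183 MPa

3.183


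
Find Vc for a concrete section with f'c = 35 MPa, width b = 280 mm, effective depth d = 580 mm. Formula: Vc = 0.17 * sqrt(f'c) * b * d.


Vc = 0.17 * sqrt(35) * 280 * 580 / 1000
= 163.33 kN

163.33


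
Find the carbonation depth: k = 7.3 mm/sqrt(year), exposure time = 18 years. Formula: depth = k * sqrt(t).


depth = k * sqrt(t)
= 7.3 * sqrt(18)
= 30.97 mm

30.97


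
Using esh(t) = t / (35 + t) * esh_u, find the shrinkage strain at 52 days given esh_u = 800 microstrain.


esh(52) = 52 / (35 + 52) * 800
= 52 / 87 * 800
= 478.2 microstrain

478.2


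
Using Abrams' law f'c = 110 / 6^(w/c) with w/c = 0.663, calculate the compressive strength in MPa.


f'c = 110 / 6^0.663
= 110 / 3.28
= 33.53 MPa

33.53


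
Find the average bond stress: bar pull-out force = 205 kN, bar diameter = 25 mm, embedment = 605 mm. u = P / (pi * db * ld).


u = P / (pi * db * ld)
= 205 * 1000 / (pi * 25 * 605)
= 4.314 MPa

4.314


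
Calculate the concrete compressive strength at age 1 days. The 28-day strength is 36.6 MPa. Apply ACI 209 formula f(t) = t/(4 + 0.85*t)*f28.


f(1) = 1 / (4 + 0.85 * 1) * 36.6
= 1 / 4.85 * 36.6
= 7.55 MPa

7.55


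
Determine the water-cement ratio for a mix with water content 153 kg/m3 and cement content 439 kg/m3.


w/c = water / cement
w/c = 153 / 439 = 0.349

0.349


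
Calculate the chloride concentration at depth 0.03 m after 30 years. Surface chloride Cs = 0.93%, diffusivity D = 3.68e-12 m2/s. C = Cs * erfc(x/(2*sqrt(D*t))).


t_seconds = 30 * 365.25 * 24 * 3600 = 946728000.0 s
arg = 0.03 / (2 * sqrt(3.68e-12 * 946728000.0))
= 0.2541
erfc(0.2541) = 0.7193
C = 0.93 * 0.7193 = 0.669%

0.669


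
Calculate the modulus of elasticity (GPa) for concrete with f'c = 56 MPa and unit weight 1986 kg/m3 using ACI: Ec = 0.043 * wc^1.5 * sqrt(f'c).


Ec = 0.043 * 1986^1.5 * sqrt(56) / 1000
= 28.48 GPa

28.48


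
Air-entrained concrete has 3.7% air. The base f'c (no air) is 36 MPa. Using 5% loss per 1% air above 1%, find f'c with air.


Strength loss = (3.7 - 1) * 5 = 13.5%
f'c = 36 * (1 - 13.5/100)
= 31.14 MPa

31.14


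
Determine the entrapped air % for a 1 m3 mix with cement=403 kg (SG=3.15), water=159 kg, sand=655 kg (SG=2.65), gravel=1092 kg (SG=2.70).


Vol cement = 403 / (3.15 * 1000) = 0.127937 m3
Vol water = 159 / 1000 = 0.159 m3
Vol sand = 655 / (2.65 * 1000) = 0.24717 m3
Vol gravel = 1092 / (2.70 * 1000) = 0.404444 m3
Total solid + water volume = 0.938551 m3
Air = (1 - 0.938551) * 100 = 6.14%

6.14


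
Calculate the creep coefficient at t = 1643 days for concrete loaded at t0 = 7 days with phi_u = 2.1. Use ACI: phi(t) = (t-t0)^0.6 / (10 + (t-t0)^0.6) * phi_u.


dt = 1643 - 7 = 1636
phi = 1636^0.6 / (10 + 1636^0.6) * 2.1
= 1.878

1.878


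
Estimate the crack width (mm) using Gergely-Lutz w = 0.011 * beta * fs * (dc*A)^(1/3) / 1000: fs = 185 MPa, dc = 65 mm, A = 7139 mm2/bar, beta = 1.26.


w = 0.011 * beta * fs * (dc * A)^(1/3) / 1000
= 0.011 * 1.26 * 185 * (65 * 7139)^(1/3) / 1000
= 0.199 mm

0.199


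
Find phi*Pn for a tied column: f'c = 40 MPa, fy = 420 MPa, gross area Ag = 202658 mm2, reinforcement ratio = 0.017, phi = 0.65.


Ast = rho * Ag = 0.017 * 202658 = 3445.186 mm2
phi*Pn = 0.65 * 0.80 * (0.85 * 40 * (202658 - 3445.186) + 420 * 3445.186) / 1000
= 4274.51 kN

4274.51


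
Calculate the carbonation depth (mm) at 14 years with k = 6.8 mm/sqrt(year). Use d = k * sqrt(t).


depth = k * sqrt(t)
= 6.8 * sqrt(14)
= 25.44 mm

25.44


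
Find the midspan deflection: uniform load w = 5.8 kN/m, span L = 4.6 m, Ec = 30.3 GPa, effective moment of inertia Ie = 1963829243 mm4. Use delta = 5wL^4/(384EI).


Convert: L = 4.6 m = 4600 mm, Ec = 30.3 GPa = 30300 MPa
delta = 5 * 5.8 * 4600^4 / (384 * 30300 * 1963829243)
= 0.57 mm

0.57


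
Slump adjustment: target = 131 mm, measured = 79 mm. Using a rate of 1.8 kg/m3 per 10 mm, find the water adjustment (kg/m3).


Difference = 131 - 79 = 52 mm
Water adjustment = 52 * 1.8 / 10 = 9.4 kg/m3

9.4


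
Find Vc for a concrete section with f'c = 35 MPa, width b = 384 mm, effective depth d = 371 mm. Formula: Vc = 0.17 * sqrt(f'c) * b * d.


Vc = 0.17 * sqrt(35) * 384 * 371 / 1000
= 143.28 kN

143.28


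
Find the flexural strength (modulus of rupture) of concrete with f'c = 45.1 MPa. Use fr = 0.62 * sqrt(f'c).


fr = 0.62 * sqrt(45.1)
= 4.164 MPa

4.164


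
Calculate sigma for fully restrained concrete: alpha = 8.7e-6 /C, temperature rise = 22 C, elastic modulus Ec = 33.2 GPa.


sigma = alpha * dT * Ec
= 8.7e-6 * 22 * 33.2 * 1000
= 6.354 MPa

6.354


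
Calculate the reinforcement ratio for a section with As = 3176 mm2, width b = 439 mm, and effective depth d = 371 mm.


rho = As / (b * d)
= 3176 / (439 * 371)
= 0.0195

0.0195


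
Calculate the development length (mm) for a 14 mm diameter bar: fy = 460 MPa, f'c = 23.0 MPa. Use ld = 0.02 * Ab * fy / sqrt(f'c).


Ab = pi * 14^2 / 4 = 153.938 mm2
ld = 0.02 * 153.938 * 460 / sqrt(23.0)
= 295.3 mm

295.3


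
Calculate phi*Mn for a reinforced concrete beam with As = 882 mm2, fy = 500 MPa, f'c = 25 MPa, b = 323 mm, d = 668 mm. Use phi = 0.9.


a = As * fy / (0.85 * f'c * b)
= 882 * 500 / (0.85 * 25 * 323)
= 64.2506 mm
Mn = As * fy * (d - a/2) / 10^6
= 280.4207 kN-m
phi*Mn = 0.9 * 280.4207 = 252.38 kN-m

252.38


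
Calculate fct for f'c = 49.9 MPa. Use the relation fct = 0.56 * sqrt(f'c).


fct = 0.56 * sqrt(49.9)
= 0.56 * 7.064
= 3.956 MPa

3.956


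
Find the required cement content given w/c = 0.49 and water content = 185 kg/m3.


Cement = water / (w/c)
= 185 / 0.49
= 377.6 kg/m3

377.6


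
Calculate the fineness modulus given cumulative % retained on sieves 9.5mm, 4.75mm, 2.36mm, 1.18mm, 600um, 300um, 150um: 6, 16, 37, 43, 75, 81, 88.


FM = sum(cumulative % retained) / 100
= 346 / 100
= 3.46

3.46


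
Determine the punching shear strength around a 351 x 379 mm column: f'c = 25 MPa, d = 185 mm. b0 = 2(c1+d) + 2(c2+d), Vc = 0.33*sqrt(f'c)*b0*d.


b0 = 2*(351 + 185) + 2*(379 + 185) = 2200 mm
Vc = 0.33 * sqrt(25) * 2200 * 185 / 1000
= 671.55 kN

671.55


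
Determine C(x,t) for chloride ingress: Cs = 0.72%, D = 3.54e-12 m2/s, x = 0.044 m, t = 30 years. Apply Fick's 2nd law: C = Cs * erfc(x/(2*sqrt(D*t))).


t_seconds = 30 * 365.25 * 24 * 3600 = 946728000.0 s
arg = 0.044 / (2 * sqrt(3.54e-12 * 946728000.0))
= 0.38
erfc(0.38) = 0.591
C = 0.72 * 0.591 = 0.4255%

0.4255


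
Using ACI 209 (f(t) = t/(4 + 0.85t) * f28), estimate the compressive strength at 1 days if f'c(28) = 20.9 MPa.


f(1) = 1 / (4 + 0.85 * 1) * 20.9
= 1 / 4.85 * 20.9
= 4.31 MPa

4.31


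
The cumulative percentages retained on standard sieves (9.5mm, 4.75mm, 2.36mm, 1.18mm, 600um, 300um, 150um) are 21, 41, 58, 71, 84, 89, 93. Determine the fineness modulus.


FM = sum(cumulative % retained) / 100
= 457 / 100
= 4.57

4.57


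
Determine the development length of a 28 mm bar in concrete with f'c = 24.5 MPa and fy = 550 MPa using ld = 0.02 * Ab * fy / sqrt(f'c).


Ab = pi * 28^2 / 4 = 615.752 mm2
ld = 0.02 * 615.752 * 550 / sqrt(24.5)
= 1368.4 mm

1368.4


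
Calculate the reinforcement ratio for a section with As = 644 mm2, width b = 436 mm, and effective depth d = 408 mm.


rho = As / (b * d)
= 644 / (436 * 408)
= 0.0036

0.0036


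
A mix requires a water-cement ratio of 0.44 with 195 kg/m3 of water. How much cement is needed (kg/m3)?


Cement = water / (w/c)
= 195 / 0.44
= 443.2 kg/m3

443.2


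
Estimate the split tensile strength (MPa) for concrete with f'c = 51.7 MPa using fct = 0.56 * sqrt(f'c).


fct = 0.56 * sqrt(51.7)
= 0.56 * 7.19
= 4.027 MPa

4.027


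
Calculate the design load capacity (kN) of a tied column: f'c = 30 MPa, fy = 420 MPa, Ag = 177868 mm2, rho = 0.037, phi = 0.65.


Ast = rho * Ag = 0.037 * 177868 = 6581.116 mm2
phi*Pn = 0.65 * 0.80 * (0.85 * 30 * (177868 - 6581.116) + 420 * 6581.116) / 1000
= 3708.58 kN

3708.58


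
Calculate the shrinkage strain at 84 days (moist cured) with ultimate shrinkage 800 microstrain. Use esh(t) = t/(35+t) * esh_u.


esh(84) = 84 / (35 + 84) * 800
= 84 / 119 * 800
= 564.7 microstrain

564.7


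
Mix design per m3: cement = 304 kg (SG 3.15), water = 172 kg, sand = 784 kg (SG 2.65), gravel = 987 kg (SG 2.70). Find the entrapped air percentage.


Vol cement = 304 / (3.15 * 1000) = 0.096508 m3
Vol water = 172 / 1000 = 0.172 m3
Vol sand = 784 / (2.65 * 1000) = 0.295849 m3
Vol gravel = 987 / (2.70 * 1000) = 0.365556 m3
Total solid + water volume = 0.929913 m3
Air = (1 - 0.929913) * 100 = 7.01%

7.01


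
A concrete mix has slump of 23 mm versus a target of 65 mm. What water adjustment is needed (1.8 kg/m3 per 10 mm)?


Difference = 65 - 23 = 42 mm
Water adjustment = 42 * 1.8 / 10 = 7.6 kg/m3

7.6


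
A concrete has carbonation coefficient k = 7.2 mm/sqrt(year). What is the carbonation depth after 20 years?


depth = k * sqrt(t)
= 7.2 * sqrt(20)
= 32.2 mm

32.2


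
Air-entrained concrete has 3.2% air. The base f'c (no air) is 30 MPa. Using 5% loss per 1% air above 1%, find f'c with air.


Strength loss = (3.2 - 1) * 5 = 11.0%
f'c = 30 * (1 - 11.0/100)
= 26.7 MPa

26.7


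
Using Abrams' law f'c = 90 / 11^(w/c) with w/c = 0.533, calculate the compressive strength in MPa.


f'c = 90 / 11^0.533
= 90 / 3.59
= 25.07 MPa

25.07


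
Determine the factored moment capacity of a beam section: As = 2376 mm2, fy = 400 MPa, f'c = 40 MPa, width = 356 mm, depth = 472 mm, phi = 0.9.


a = As * fy / (0.85 * f'c * b)
= 2376 * 400 / (0.85 * 40 * 356)
= 78.5195 mm
Mn = As * fy * (d - a/2) / 10^6
= 411.2763 kN-m
phi*Mn = 0.9 * 411.2763 = 370.15 kN-m

370.15


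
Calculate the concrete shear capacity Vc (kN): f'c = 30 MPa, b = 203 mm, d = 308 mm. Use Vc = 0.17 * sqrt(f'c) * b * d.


Vc = 0.17 * sqrt(30) * 203 * 308 / 1000
= 58.22 kN

58.22


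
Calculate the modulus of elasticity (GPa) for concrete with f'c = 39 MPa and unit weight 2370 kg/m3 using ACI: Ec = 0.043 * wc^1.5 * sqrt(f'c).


Ec = 0.043 * 2370^1.5 * sqrt(39) / 1000
= 30.98 GPa

30.98


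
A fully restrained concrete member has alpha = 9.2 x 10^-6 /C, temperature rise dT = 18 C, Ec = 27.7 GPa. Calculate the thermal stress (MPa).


sigma = alpha * dT * Ec
= 9.2e-6 * 18 * 27.7 * 1000
= 4.587 MPa

4.587


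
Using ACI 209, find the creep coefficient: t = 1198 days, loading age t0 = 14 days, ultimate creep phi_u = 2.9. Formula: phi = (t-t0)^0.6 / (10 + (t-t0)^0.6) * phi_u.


dt = 1198 - 14 = 1184
phi = 1184^0.6 / (10 + 1184^0.6) * 2.9
= 2.537

2.537


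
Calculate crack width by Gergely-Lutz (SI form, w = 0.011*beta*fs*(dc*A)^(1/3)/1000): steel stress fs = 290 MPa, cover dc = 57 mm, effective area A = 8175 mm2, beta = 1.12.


w = 0.011 * beta * fs * (dc * A)^(1/3) / 1000
= 0.011 * 1.12 * 290 * (57 * 8175)^(1/3) / 1000
= 0.277 mm

0.277


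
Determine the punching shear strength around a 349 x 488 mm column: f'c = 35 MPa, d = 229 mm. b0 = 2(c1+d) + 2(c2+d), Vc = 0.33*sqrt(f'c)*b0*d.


b0 = 2*(349 + 229) + 2*(488 + 229) = 2590 mm
Vc = 0.33 * sqrt(35) * 2590 * 229 / 1000
= 1157.93 kN

1157.93


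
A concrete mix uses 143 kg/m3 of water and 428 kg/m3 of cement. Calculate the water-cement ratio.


w/c = water / cement
w/c = 143 / 428 = 0.334

0.334


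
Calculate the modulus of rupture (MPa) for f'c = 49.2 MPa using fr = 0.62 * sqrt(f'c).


fr = 0.62 * sqrt(49.2)
= 4.349 MPa

4.349


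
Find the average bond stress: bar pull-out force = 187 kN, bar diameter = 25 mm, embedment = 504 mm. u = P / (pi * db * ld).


u = P / (pi * db * ld)
= 187 * 1000 / (pi * 25 * 504)
= 4.724 MPa

4.724


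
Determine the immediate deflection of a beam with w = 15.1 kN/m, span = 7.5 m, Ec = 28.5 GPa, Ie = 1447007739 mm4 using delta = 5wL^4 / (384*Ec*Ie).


Convert: L = 7.5 m = 7500 mm, Ec = 28.5 GPa = 28500 MPa
delta = 5 * 15.1 * 7500^4 / (384 * 28500 * 1447007739)
= 15.08 mm

15.08


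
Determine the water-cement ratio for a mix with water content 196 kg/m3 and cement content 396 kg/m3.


w/c = water / cement
w/c = 196 / 396 = 0.495

0.495


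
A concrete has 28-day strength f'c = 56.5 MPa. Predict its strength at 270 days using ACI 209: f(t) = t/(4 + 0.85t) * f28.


f(270) = 270 / (4 + 0.85 * 270) * 56.5
= 270 / 233.5 * 56.5
= 65.33 MPa

65.33


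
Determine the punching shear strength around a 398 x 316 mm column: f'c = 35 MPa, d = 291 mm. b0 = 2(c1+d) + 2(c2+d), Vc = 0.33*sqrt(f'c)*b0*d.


b0 = 2*(398 + 291) + 2*(316 + 291) = 2592 mm
Vc = 0.33 * sqrt(35) * 2592 * 291 / 1000
= 1472.57 kN

1472.57


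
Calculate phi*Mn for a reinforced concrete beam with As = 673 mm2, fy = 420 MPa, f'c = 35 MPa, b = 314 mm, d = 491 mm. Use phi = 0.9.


a = As * fy / (0.85 * f'c * b)
= 673 * 420 / (0.85 * 35 * 314)
= 30.2585 mm
Mn = As * fy * (d - a/2) / 10^6
= 134.5096 kN-m
phi*Mn = 0.9 * 134.5096 = 121.06 kN-m

121.06


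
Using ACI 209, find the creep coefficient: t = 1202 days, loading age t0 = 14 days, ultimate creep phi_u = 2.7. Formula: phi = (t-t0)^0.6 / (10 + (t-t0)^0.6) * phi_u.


dt = 1202 - 14 = 1188
phi = 1188^0.6 / (10 + 1188^0.6) * 2.7
= 2.362

2.362


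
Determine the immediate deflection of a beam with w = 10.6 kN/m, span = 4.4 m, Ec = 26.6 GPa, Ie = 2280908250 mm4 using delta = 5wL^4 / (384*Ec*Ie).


Convert: L = 4.4 m = 4400 mm, Ec = 26.6 GPa = 26600 MPa
delta = 5 * 10.6 * 4400^4 / (384 * 26600 * 2280908250)
= 0.85 mm

0.85


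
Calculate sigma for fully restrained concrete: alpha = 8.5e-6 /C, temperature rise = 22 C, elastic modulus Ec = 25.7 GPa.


sigma = alpha * dT * Ec
= 8.5e-6 * 22 * 25.7 * 1000
= 4.806 MPa

4.806


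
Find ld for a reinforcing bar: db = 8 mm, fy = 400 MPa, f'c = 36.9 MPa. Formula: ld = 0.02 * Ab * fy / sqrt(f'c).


Ab = pi * 8^2 / 4 = 50.265 mm2
ld = 0.02 * 50.265 * 400 / sqrt(36.9)
= 66.2 mm

66.2


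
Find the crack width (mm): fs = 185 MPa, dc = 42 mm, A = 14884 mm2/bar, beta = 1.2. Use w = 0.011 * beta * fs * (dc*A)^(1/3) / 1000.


w = 0.011 * beta * fs * (dc * A)^(1/3) / 1000
= 0.011 * 1.2 * 185 * (42 * 14884)^(1/3) / 1000
= 0.209 mm

0.209


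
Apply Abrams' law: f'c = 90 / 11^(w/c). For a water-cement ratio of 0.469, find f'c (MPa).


f'c = 90 / 11^0.469
= 90 / 3.079
= 29.23 MPa

29.23


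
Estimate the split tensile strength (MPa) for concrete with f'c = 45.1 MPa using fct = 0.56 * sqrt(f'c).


fct = 0.56 * sqrt(45.1)
= 0.56 * 6.716
= 3.761 MPa

3.761


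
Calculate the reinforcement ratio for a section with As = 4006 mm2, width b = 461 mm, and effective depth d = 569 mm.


rho = As / (b * d)
= 4006 / (461 * 569)
= 0.0153

0.0153


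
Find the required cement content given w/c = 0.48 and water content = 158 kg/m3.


Cement = water / (w/c)
= 158 / 0.48
= 329.2 kg/m3

329.2


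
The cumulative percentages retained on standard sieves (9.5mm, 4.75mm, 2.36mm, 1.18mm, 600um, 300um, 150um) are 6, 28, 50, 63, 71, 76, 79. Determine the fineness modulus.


FM = sum(cumulative % retained) / 100
= 373 / 100
= 3.73

3.73


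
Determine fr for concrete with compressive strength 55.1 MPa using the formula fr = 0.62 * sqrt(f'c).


fr = 0.62 * sqrt(55.1)
= 4.602 MPa

4.602


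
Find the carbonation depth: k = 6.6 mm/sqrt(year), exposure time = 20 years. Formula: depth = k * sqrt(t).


depth = k * sqrt(t)
= 6.6 * sqrt(20)
= 29.52 mm

29.52


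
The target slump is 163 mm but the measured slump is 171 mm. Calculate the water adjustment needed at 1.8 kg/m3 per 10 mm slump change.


Difference = 163 - 171 = -8 mm
Water adjustment = -8 * 1.8 / 10 = -1.4 kg/m3

-1.4


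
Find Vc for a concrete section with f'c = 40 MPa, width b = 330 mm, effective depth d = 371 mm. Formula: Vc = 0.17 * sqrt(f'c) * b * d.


Vc = 0.17 * sqrt(40) * 330 * 371 / 1000
= 131.63 kN

131.63


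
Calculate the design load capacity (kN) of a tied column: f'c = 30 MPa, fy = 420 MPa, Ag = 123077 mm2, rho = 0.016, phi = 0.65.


Ast = rho * Ag = 0.016 * 123077 = 1969.232 mm2
phi*Pn = 0.65 * 0.80 * (0.85 * 30 * (123077 - 1969.232) + 420 * 1969.232) / 1000
= 2035.97 kN

2035.97


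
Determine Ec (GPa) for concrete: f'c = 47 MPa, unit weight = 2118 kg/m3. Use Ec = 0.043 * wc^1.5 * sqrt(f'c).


Ec = 0.043 * 2118^1.5 * sqrt(47) / 1000
= 28.73 GPa

28.73


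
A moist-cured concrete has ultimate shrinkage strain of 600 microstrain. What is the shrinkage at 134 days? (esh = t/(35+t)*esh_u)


esh(134) = 134 / (35 + 134) * 600
= 134 / 169 * 600
= 475.7 microstrain

475.7


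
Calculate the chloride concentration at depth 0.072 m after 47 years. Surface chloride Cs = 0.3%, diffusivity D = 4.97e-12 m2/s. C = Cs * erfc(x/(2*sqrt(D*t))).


t_seconds = 47 * 365.25 * 24 * 3600 = 1483207200.0 s
arg = 0.072 / (2 * sqrt(4.97e-12 * 1483207200.0))
= 0.4193
erfc(0.4193) = 0.5532
C = 0.3 * 0.5532 = 0.166%

0.166


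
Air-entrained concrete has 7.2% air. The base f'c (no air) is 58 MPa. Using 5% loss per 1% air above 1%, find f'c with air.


Strength loss = (7.2 - 1) * 5 = 31.0%
f'c = 58 * (1 - 31.0/100)
= 40.02 MPa

40.02


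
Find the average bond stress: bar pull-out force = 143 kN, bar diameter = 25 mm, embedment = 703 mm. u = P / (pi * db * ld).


u = P / (pi * db * ld)
= 143 * 1000 / (pi * 25 * 703)
= 2.59 MPa

2.59


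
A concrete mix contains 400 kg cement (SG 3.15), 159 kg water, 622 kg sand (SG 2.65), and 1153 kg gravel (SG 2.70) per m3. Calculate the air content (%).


Vol cement = 400 / (3.15 * 1000) = 0.126984 m3
Vol water = 159 / 1000 = 0.159 m3
Vol sand = 622 / (2.65 * 1000) = 0.234717 m3
Vol gravel = 1153 / (2.70 * 1000) = 0.427037 m3
Total solid + water volume = 0.947738 m3
Air = (1 - 0.947738) * 100 = 5.23%

5.23


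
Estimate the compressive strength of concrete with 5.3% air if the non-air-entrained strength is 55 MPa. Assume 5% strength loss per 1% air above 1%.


Strength loss = (5.3 - 1) * 5 = 21.5%
f'c = 55 * (1 - 21.5/100)
= 43.18 MPa

43.18


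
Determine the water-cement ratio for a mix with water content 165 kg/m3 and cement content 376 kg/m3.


w/c = water / cement
w/c = 165 / 376 = 0.439

0.439


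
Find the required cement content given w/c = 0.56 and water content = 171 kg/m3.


Cement = water / (w/c)
= 171 / 0.56
= 305.4 kg/m3

305.4


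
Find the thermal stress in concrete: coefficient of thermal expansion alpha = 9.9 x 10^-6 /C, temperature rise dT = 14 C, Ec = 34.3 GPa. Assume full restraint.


sigma = alpha * dT * Ec
= 9.9e-6 * 14 * 34.3 * 1000
= 4.754 MPa

4.754


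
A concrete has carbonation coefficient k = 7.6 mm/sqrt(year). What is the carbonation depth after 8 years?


depth = k * sqrt(t)
= 7.6 * sqrt(8)
= 21.5 mm

21.5


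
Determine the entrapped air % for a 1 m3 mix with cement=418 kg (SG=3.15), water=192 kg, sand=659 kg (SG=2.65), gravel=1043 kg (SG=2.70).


Vol cement = 418 / (3.15 * 1000) = 0.132698 m3
Vol water = 192 / 1000 = 0.192 m3
Vol sand = 659 / (2.65 * 1000) = 0.248679 m3
Vol gravel = 1043 / (2.70 * 1000) = 0.386296 m3
Total solid + water volume = 0.959674 m3
Air = (1 - 0.959674) * 100 = 4.03%

4.03


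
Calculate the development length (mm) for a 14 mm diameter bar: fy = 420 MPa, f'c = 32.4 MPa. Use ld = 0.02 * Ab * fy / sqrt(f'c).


Ab = pi * 14^2 / 4 = 153.938 mm2
ld = 0.02 * 153.938 * 420 / sqrt(32.4)
= 227.2 mm

227.2


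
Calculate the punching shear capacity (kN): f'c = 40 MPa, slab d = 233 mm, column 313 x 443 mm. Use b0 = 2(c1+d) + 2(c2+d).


b0 = 2*(313 + 233) + 2*(443 + 233) = 2444 mm
Vc = 0.33 * sqrt(40) * 2444 * 233 / 1000
= 1188.51 kN

1188.51


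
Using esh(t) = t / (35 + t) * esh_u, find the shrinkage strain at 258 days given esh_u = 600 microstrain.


esh(258) = 258 / (35 + 258) * 600
= 258 / 293 * 600
= 528.3 microstrain

528.3


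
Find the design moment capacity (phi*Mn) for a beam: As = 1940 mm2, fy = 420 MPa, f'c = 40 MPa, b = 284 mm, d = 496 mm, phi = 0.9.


a = As * fy / (0.85 * f'c * b)
= 1940 * 420 / (0.85 * 40 * 284)
= 84.3828 mm
Mn = As * fy * (d - a/2) / 10^6
= 369.7633 kN-m
phi*Mn = 0.9 * 369.7633 = 332.79 kN-m

332.79


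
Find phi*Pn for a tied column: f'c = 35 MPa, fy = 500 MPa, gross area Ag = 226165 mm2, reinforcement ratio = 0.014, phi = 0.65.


Ast = rho * Ag = 0.014 * 226165 = 3166.31 mm2
phi*Pn = 0.65 * 0.80 * (0.85 * 35 * (226165 - 3166.31) + 500 * 3166.31) / 1000
= 4273.03 kN

4273.03


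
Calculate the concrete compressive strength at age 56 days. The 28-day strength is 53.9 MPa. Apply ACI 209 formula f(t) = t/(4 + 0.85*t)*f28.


f(56) = 56 / (4 + 0.85 * 56) * 53.9
= 56 / 51.6 * 53.9
= 58.5 MPa

58.5


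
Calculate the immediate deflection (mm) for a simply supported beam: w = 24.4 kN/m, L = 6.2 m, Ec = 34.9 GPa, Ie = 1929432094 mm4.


Convert: L = 6.2 m = 6200 mm, Ec = 34.9 GPa = 34900 MPa
delta = 5 * 24.4 * 6200^4 / (384 * 34900 * 1929432094)
= 6.97 mm

6.97


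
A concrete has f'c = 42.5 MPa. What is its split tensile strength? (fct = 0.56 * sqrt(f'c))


fct = 0.56 * sqrt(42.5)
= 0.56 * 6.519
= 3.651 MPa

3.651


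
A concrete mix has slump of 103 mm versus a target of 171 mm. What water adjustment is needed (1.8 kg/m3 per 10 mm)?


Difference = 171 - 103 = 68 mm
Water adjustment = 68 * 1.8 / 10 = 12.2 kg/m3

12.2


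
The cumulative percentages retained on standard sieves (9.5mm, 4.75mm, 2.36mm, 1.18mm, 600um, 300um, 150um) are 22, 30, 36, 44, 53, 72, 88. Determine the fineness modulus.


FM = sum(cumulative % retained) / 100
= 345 / 100
= 3.45

3.45


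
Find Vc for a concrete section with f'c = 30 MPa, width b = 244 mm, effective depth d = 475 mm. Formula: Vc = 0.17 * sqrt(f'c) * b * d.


Vc = 0.17 * sqrt(30) * 244 * 475 / 1000
= 107.92 kN

107.92


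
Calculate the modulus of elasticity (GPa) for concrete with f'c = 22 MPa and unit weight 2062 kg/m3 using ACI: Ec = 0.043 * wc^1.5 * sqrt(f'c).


Ec = 0.043 * 2062^1.5 * sqrt(22) / 1000
= 18.88 GPa

18.88


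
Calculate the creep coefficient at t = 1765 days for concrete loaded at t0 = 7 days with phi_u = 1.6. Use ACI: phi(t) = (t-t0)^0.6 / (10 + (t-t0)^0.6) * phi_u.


dt = 1765 - 7 = 1758
phi = 1758^0.6 / (10 + 1758^0.6) * 1.6
= 1.438

1.438


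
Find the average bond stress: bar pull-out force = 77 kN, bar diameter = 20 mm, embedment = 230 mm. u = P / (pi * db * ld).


u = P / (pi * db * ld)
= 77 * 1000 / (pi * 20 * 230)
= 5.328 MPa

5.328


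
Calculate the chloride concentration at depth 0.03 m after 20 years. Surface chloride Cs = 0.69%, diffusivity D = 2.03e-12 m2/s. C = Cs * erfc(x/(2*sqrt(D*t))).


t_seconds = 20 * 365.25 * 24 * 3600 = 631152000.0 s
arg = 0.03 / (2 * sqrt(2.03e-12 * 631152000.0))
= 0.4191
erfc(0.4191) = 0.5534
C = 0.69 * 0.5534 = 0.3819%

0.3819


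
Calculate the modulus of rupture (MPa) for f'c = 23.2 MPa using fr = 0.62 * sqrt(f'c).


fr = 0.62 * sqrt(23.2)
= 2.986 MPa

2.986


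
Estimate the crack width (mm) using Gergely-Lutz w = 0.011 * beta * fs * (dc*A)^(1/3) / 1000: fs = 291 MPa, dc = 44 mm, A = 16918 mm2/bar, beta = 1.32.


w = 0.011 * beta * fs * (dc * A)^(1/3) / 1000
= 0.011 * 1.32 * 291 * (44 * 16918)^(1/3) / 1000
= 0.383 mm

0.383


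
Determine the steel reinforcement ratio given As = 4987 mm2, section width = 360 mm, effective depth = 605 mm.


rho = As / (b * d)
= 4987 / (360 * 605)
= 0.0229

0.0229


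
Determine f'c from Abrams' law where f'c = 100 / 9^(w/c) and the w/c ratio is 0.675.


f'c = 100 / 9^0.675
= 100 / 4.407
= 22.69 MPa

22.69


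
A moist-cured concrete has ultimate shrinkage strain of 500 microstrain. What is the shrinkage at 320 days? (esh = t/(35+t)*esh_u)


esh(320) = 320 / (35 + 320) * 500
= 320 / 355 * 500
= 450.7 microstrain

450.7


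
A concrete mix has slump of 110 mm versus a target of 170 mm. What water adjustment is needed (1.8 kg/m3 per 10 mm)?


Difference = 170 - 110 = 60 mm
Water adjustment = 60 * 1.8 / 10 = 10.8 kg/m3

10.8


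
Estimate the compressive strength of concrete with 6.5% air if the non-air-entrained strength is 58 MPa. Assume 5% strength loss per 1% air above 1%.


Strength loss = (6.5 - 1) * 5 = 27.5%
f'c = 58 * (1 - 27.5/100)
= 42.05 MPa

42.05


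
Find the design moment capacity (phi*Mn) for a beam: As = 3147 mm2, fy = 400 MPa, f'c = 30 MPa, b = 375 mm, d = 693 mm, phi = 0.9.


a = As * fy / (0.85 * f'c * b)
= 3147 * 400 / (0.85 * 30 * 375)
= 131.6392 mm
Mn = As * fy * (d - a/2) / 10^6
= 789.4947 kN-m
phi*Mn = 0.9 * 789.4947 = 710.55 kN-m

710.55


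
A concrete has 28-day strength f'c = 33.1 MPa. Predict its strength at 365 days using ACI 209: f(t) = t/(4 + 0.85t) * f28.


f(365) = 365 / (4 + 0.85 * 365) * 33.1
= 365 / 314.25 * 33.1
= 38.45 MPa

38.45


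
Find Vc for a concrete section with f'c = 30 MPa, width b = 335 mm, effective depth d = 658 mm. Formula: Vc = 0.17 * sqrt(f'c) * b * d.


Vc = 0.17 * sqrt(30) * 335 * 658 / 1000
= 205.25 kN

205.25


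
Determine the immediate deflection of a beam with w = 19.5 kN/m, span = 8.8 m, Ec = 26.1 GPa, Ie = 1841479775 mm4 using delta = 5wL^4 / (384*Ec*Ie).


Convert: L = 8.8 m = 8800 mm, Ec = 26.1 GPa = 26100 MPa
delta = 5 * 19.5 * 8800^4 / (384 * 26100 * 1841479775)
= 31.68 mm

31.68


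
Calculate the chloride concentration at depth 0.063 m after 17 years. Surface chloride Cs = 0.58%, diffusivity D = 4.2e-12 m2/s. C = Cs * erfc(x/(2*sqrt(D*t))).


t_seconds = 17 * 365.25 * 24 * 3600 = 536479200.0 s
arg = 0.063 / (2 * sqrt(4.2e-12 * 536479200.0))
= 0.6636
erfc(0.6636) = 0.348
C = 0.58 * 0.348 = 0.2018%

0.2018


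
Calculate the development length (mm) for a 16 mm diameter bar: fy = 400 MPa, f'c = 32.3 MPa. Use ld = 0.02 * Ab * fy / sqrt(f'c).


Ab = pi * 16^2 / 4 = 201.062 mm2
ld = 0.02 * 201.062 * 400 / sqrt(32.3)
= 283.0 mm

283.0


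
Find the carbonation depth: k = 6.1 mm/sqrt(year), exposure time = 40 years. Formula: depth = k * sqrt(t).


depth = k * sqrt(t)
= 6.1 * sqrt(40)
= 38.58 mm

38.58


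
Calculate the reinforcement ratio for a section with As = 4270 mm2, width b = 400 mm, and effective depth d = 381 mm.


rho = As / (b * d)
= 4270 / (400 * 381)
= 0.028

0.028


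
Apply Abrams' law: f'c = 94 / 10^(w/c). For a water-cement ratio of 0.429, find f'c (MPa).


f'c = 94 / 10^0.429
= 94 / 2.685
= 35.0 MPa

35.0


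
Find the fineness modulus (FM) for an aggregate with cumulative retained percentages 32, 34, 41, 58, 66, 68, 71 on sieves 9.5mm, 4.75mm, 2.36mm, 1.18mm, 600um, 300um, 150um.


FM = sum(cumulative % retained) / 100
= 370 / 100
= 3.7

3.7


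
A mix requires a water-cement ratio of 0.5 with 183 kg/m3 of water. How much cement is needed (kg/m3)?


Cement = water / (w/c)
= 183 / 0.5
= 366.0 kg/m3

366.0


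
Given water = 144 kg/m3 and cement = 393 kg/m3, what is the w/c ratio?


w/c = water / cement
w/c = 144 / 393 = 0.366

0.366


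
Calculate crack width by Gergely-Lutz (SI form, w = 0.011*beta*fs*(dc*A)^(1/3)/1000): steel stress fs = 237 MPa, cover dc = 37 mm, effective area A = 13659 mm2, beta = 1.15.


w = 0.011 * beta * fs * (dc * A)^(1/3) / 1000
= 0.011 * 1.15 * 237 * (37 * 13659)^(1/3) / 1000
= 0.239 mm

0.239


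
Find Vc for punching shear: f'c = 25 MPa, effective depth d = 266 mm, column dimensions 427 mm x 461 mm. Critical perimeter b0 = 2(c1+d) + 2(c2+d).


b0 = 2*(427 + 266) + 2*(461 + 266) = 2840 mm
Vc = 0.33 * sqrt(25) * 2840 * 266 / 1000
= 1246.48 kN

1246.48


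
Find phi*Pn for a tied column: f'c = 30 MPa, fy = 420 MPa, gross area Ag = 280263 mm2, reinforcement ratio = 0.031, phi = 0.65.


Ast = rho * Ag = 0.031 * 280263 = 8688.153 mm2
phi*Pn = 0.65 * 0.80 * (0.85 * 30 * (280263 - 8688.153) + 420 * 8688.153) / 1000
= 5498.58 kN

5498.58


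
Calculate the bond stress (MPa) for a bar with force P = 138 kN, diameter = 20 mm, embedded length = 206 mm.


u = P / (pi * db * ld)
= 138 * 1000 / (pi * 20 * 206)
= 10.662 MPa

10.662


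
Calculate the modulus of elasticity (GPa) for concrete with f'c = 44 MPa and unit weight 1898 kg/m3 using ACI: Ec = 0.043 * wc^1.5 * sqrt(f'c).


Ec = 0.043 * 1898^1.5 * sqrt(44) / 1000
= 23.59 GPa

23.59
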